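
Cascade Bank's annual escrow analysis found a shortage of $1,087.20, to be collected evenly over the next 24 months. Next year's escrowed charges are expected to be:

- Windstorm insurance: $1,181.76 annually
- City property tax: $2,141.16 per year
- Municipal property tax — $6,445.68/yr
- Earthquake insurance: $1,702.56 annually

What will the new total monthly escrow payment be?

Windstorm insurance: $1,181.76/yr
City property tax: $2,141.16/yr
Municipal property tax: $6,445.68/yr
Earthquake insurance: $1,702.56/yr
Total per year = $11,471.16
Per month = $11,471.16 ÷ 12 = $955.93
Monthly shortage recovery: $1,087.20 / 24 = $45.30
New monthly escrow = $955.93 + $45.30 = $1,001.23

$1,001.23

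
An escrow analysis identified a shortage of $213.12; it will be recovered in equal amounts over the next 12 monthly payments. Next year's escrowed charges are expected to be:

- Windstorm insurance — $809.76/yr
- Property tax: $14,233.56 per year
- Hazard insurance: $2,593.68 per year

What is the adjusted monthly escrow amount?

Windstorm insurance: $809.76 annually
Property tax: $14,233.56 annually
Hazard insurance: $2,593.68 annually
Yearly total = $809.76 + $14,233.56 + $2,593.68 = $17,637.00
Per month = $17,637.00 / 12 = $1,469.75
Shortage spread = $213.12 / 12 = $17.76/mo
Adjusted monthly = $1,469.75 + $17.76 = $1,487.51

$1,487.51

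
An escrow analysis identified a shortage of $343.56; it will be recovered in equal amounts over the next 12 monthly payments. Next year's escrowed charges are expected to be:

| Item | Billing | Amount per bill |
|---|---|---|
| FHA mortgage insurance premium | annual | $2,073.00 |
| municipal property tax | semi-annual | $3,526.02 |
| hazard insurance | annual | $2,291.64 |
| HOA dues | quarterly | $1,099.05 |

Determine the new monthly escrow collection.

FHA mortgage insurance premium: $2,073.00/yr
Municipal property tax: $3,526.02 × 2 = $7,052.04/yr
Hazard insurance: $2,291.64/yr
HOA dues: $1,099.05 × 4 = $4,396.20/yr
Annual escrow total = $2,073.00 + $7,052.04 + $2,291.64 + $4,396.20 = $15,812.88
Base monthly escrow = $15,812.88 / 12 = $1,317.74
Shortage spread = $343.56 / 12 = $28.63/mo
Adjusted monthly = $1,317.74 + $28.63 = $1,346.37

$1,346.37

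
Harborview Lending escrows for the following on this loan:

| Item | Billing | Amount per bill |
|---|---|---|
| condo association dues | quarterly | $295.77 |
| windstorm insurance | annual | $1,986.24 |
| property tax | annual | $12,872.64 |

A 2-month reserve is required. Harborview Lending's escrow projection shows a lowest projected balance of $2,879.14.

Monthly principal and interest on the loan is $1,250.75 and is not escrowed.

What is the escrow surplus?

Condo association dues — $295.77 × 4 = $1,183.08/yr
Windstorm insurance — $1,986.24/yr
Property tax — $12,872.64/yr
Total annual escrow = $1,183.08 + $1,986.24 + $12,872.64 = $16,041.96
Monthly escrow = $16,041.96 / 12 = $1,336.83
Required reserve = 2 × $1,336.83 = $2,673.66
Surplus = $2,879.14 − $2,673.66 = $205.48

$205.48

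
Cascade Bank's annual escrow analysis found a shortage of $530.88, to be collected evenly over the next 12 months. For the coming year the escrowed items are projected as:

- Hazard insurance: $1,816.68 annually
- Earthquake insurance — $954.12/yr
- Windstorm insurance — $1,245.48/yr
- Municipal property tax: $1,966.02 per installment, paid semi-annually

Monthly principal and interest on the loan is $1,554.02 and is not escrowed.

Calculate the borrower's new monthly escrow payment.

$706.60

Hazard insurance: $1,816.68 per year
Earthquake insurance: $954.12 per year
Windstorm insurance: $1,245.48 per year
Municipal property tax: $1,966.02 × 2 = $3,932.04 per year
Yearly total = $1,816.68 + $954.12 + $1,245.48 + $3,932.04 = $7,948.32
Per month = $7,948.32 ÷ 12 = $662.36
Shortage per month = $530.88 / 12 = $44.24
New monthly escrow = $662.36 + $44.24 = $706.60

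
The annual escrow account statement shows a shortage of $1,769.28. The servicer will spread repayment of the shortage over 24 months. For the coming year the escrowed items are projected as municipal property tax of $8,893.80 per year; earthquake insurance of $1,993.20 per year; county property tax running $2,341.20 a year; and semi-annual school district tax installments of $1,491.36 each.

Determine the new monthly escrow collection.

Municipal property tax: $8,893.80
Earthquake insurance: $1,993.20
County property tax: $2,341.20
School district tax: $1,491.36 × 2 = $2,982.72
Combined annual = $16,210.92
Per month = $16,210.92 / 12 = $1,350.91
Shortage per month = $1,769.28 / 24 = $73.72
New monthly escrow = $1,350.91 + $73.72 = $1,424.63

$1,424.63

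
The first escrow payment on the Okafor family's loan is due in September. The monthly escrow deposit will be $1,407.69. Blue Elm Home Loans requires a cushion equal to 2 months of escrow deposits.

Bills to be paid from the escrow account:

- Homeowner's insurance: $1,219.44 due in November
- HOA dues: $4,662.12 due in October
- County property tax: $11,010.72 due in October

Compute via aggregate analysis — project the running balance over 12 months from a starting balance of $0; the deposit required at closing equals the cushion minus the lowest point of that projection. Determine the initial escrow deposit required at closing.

$15,672.84

Cushion = 2 × $1,407.69 = $2,815.38
Trial balance (start $0, +$1,407.69 each month, − disbursements):
  Sep: +$1,407.69 → $1,407.69
  Oct: +$1,407.69 − $15,672.84 → -$12,857.46
  Nov: +$1,407.69 − $1,219.44 → -$12,669.21
  Dec: +$1,407.69 → -$11,261.52
  Jan: +$1,407.69 → -$9,853.83
  Feb: +$1,407.69 → -$8,446.14
  Mar: +$1,407.69 → -$7,038.45
  Apr: +$1,407.69 → -$5,630.76
  May: +$1,407.69 → -$4,223.07
  Jun: +$1,407.69 → -$2,815.38
  Jul: +$1,407.69 → -$1,407.69
  Aug: +$1,407.69 → $0.00
Lowest trial balance = -$12,857.46 (Oct)
Initial deposit = cushion − low point = $2,815.38 − (-$12,857.46) = $15,672.84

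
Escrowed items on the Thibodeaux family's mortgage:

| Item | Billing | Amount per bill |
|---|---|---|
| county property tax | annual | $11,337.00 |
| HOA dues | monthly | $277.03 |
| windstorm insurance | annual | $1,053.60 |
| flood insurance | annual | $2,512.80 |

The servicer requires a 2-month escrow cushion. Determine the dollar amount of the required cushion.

$3,037.96

County property tax = $11,337.00/yr
HOA dues = $277.03 × 12 = $3,324.36/yr
Windstorm insurance = $1,053.60/yr
Flood insurance = $2,512.80/yr
Annual escrow total = $18,227.76
Per month = $18,227.76 / 12 = $1,518.98
Required cushion = 2 × $1,518.98 = $3,037.96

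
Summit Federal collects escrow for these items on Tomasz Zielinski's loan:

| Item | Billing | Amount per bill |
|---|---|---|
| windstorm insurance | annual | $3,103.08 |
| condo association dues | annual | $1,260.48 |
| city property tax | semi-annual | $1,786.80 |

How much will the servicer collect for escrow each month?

$661.43

Windstorm insurance = $3,103.08 per year
Condo association dues = $1,260.48 per year
City property tax = $1,786.80 × 2 = $3,573.60 per year
Total per year = $3,103.08 + $1,260.48 + $3,573.60 = $7,937.16
Base monthly escrow = $7,937.16 ÷ 12 = $661.43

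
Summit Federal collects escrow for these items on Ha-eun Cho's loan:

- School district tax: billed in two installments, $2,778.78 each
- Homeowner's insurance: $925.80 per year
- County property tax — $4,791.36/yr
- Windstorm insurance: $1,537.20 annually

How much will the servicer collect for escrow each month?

School district tax = $2,778.78 × 2 = $5,557.56 annually
Homeowner's insurance = $925.80 annually
County property tax = $4,791.36 annually
Windstorm insurance = $1,537.20 annually
Combined annual = $5,557.56 + $925.80 + $4,791.36 + $1,537.20 = $12,811.92
Per month = $12,811.92 / 12 = $1,067.66

$1,067.66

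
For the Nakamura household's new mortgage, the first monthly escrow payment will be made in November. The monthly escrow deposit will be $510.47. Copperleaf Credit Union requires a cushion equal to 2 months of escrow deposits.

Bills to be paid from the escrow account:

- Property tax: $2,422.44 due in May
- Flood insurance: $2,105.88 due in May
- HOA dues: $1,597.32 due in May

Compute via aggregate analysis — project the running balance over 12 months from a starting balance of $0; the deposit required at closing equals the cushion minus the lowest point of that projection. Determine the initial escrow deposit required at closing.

$3,573.29

Cushion = 2 × $510.47 = $1,020.94
Trial balance (start $0, +$510.47 each month, − disbursements):
  Nov: +$510.47 → $510.47
  Dec: +$510.47 → $1,020.94
  Jan: +$510.47 → $1,531.41
  Feb: +$510.47 → $2,041.88
  Mar: +$510.47 → $2,552.35
  Apr: +$510.47 → $3,062.82
  May: +$510.47 − $6,125.64 → -$2,552.35
  Jun: +$510.47 → -$2,041.88
  Jul: +$510.47 → -$1,531.41
  Aug: +$510.47 → -$1,020.94
  Sep: +$510.47 → -$510.47
  Oct: +$510.47 → $0.00
Lowest trial balance = -$2,552.35 (May)
Initial deposit = cushion − low point = $1,020.94 − (-$2,552.35) = $3,573.29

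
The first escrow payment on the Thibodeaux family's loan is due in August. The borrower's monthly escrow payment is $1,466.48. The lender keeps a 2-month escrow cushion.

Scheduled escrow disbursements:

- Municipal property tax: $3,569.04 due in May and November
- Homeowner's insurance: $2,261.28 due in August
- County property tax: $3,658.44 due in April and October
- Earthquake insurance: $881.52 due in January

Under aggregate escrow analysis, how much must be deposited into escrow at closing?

$6,555.80

Cushion = 2 × $1,466.48 = $2,932.96
Trial balance (start $0, +$1,466.48 each month, − disbursements):
  Aug: +$1,466.48 − $2,261.28 → -$794.80
  Sep: +$1,466.48 → $671.68
  Oct: +$1,466.48 − $3,658.44 → -$1,520.28
  Nov: +$1,466.48 − $3,569.04 → -$3,622.84
  Dec: +$1,466.48 → -$2,156.36
  Jan: +$1,466.48 − $881.52 → -$1,571.40
  Feb: +$1,466.48 → -$104.92
  Mar: +$1,466.48 → $1,361.56
  Apr: +$1,466.48 − $3,658.44 → -$830.40
  May: +$1,466.48 − $3,569.04 → -$2,932.96
  Jun: +$1,466.48 → -$1,466.48
  Jul: +$1,466.48 → $0.00
Lowest trial balance = -$3,622.84 (Nov)
Initial deposit = cushion − low point = $2,932.96 − (-$3,622.84) = $6,555.80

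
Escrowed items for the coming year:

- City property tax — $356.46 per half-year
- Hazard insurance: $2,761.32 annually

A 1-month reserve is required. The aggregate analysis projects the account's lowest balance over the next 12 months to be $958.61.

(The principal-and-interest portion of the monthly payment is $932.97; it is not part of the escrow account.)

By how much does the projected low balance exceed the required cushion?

$669.09

City property tax: $356.46 × 2 = $712.92
Hazard insurance: $2,761.32
Annual escrow total = $3,474.24
Base monthly escrow = $3,474.24 / 12 = $289.52
Required cushion = 1 × $289.52 = $289.52
Excess over cushion: $958.61 − $289.52 = $669.09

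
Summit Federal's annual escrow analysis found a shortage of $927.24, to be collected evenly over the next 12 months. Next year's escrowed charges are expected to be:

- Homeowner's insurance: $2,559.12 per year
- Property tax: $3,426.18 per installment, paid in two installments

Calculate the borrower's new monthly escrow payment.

$861.56

Homeowner's insurance = $2,559.12
Property tax = $3,426.18 × 2 = $6,852.36
Yearly total = $9,411.48
Monthly escrow = $9,411.48 / 12 = $784.29
Shortage spread = $927.24 / 12 = $77.27/mo
New monthly escrow = $784.29 + $77.27 = $861.56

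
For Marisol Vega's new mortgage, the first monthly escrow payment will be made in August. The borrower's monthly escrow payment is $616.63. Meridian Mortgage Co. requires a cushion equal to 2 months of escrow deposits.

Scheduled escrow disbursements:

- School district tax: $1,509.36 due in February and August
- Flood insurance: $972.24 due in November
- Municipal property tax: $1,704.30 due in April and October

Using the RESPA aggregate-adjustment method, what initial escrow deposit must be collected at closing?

$3,083.15

Cushion = 2 × $616.63 = $1,233.26
Trial balance (start $0, +$616.63 each month, − disbursements):
  Aug: +$616.63 − $1,509.36 → -$892.73
  Sep: +$616.63 → -$276.10
  Oct: +$616.63 − $1,704.30 → -$1,363.77
  Nov: +$616.63 − $972.24 → -$1,719.38
  Dec: +$616.63 → -$1,102.75
  Jan: +$616.63 → -$486.12
  Feb: +$616.63 − $1,509.36 → -$1,378.85
  Mar: +$616.63 → -$762.22
  Apr: +$616.63 − $1,704.30 → -$1,849.89
  May: +$616.63 → -$1,233.26
  Jun: +$616.63 → -$616.63
  Jul: +$616.63 → $0.00
Lowest trial balance = -$1,849.89 (Apr)
Initial deposit = cushion − low point = $1,233.26 − (-$1,849.89) = $3,083.15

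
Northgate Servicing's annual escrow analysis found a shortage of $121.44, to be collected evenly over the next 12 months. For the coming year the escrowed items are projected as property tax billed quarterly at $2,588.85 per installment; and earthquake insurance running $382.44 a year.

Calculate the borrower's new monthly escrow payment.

Property tax — $2,588.85 × 4 = $10,355.40 annually
Earthquake insurance — $382.44 annually
Combined annual = $10,737.84
Monthly = $10,737.84 / 12 = $894.82
Shortage spread = $121.44 / 12 = $10.12/mo
Adjusted monthly = $894.82 + $10.12 = $904.94

$904.94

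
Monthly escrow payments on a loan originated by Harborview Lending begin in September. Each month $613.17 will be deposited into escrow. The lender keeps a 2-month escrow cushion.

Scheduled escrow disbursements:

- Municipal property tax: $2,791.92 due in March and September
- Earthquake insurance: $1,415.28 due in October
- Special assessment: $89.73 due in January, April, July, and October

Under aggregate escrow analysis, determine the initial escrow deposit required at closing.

Cushion = 2 × $613.17 = $1,226.34
Trial balance (start $0, +$613.17 each month, − disbursements):
  Sep: +$613.17 − $2,791.92 → -$2,178.75
  Oct: +$613.17 − $1,505.01 → -$3,070.59
  Nov: +$613.17 → -$2,457.42
  Dec: +$613.17 → -$1,844.25
  Jan: +$613.17 − $89.73 → -$1,320.81
  Feb: +$613.17 → -$707.64
  Mar: +$613.17 − $2,791.92 → -$2,886.39
  Apr: +$613.17 − $89.73 → -$2,362.95
  May: +$613.17 → -$1,749.78
  Jun: +$613.17 → -$1,136.61
  Jul: +$613.17 − $89.73 → -$613.17
  Aug: +$613.17 → $0.00
Lowest trial balance = -$3,070.59 (Oct)
Initial deposit = cushion − low point = $1,226.34 − (-$3,070.59) = $4,296.93

$4,296.93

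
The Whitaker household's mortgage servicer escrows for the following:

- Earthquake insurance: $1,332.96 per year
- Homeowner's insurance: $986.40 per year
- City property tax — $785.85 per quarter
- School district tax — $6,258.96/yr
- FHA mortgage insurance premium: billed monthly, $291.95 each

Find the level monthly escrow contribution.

Earthquake insurance — $1,332.96 annually
Homeowner's insurance — $986.40 annually
City property tax — $785.85 × 4 = $3,143.40 annually
School district tax — $6,258.96 annually
FHA mortgage insurance premium — $291.95 × 12 = $3,503.40 annually
Yearly total = $15,225.12
Monthly = $15,225.12 ÷ 12 = $1,268.76

$1,268.76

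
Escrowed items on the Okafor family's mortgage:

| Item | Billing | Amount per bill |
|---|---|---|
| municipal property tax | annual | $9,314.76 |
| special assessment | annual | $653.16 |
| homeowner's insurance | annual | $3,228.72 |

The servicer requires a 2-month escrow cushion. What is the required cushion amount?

$2,199.44

Municipal property tax: $9,314.76 per year
Special assessment: $653.16 per year
Homeowner's insurance: $3,228.72 per year
Total annual escrow = $9,314.76 + $653.16 + $3,228.72 = $13,196.64
Per month = $13,196.64 ÷ 12 = $1,099.72
Cushion = 2 × $1,099.72 = $2,199.44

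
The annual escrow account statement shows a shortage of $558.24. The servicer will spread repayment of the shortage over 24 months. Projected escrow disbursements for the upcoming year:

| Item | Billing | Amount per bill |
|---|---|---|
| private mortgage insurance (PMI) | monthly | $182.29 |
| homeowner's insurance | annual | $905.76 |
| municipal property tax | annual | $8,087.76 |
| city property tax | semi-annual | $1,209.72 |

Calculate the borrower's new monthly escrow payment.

Private mortgage insurance (PMI) — $182.29 × 12 = $2,187.48 annually
Homeowner's insurance — $905.76 annually
Municipal property tax — $8,087.76 annually
City property tax — $1,209.72 × 2 = $2,419.44 annually
Yearly total = $2,187.48 + $905.76 + $8,087.76 + $2,419.44 = $13,600.44
Per month = $13,600.44 / 12 = $1,133.37
Monthly shortage recovery: $558.24 / 24 = $23.26
Adjusted monthly = $1,133.37 + $23.26 = $1,156.63

$1,156.63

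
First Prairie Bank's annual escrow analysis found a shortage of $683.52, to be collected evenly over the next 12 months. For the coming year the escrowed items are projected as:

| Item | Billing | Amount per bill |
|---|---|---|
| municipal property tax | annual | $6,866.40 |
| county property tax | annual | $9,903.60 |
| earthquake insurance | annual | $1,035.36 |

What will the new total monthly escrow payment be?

Municipal property tax = $6,866.40 per year
County property tax = $9,903.60 per year
Earthquake insurance = $1,035.36 per year
Yearly total = $17,805.36
Base monthly escrow = $17,805.36 ÷ 12 = $1,483.78
Shortage per month = $683.52 ÷ 12 = $56.96
New monthly escrow = $1,483.78 + $56.96 = $1,540.74

$1,540.74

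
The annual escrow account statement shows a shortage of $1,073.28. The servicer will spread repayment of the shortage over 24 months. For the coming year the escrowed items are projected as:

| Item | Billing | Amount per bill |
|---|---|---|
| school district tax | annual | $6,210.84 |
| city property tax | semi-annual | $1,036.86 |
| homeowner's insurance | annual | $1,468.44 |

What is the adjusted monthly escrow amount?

School district tax = $6,210.84 annually
City property tax = $1,036.86 × 2 = $2,073.72 annually
Homeowner's insurance = $1,468.44 annually
Combined annual = $9,753.00
Per month = $9,753.00 ÷ 12 = $812.75
Shortage per month = $1,073.28 / 24 = $44.72
Adjusted monthly = $812.75 + $44.72 = $857.47

$857.47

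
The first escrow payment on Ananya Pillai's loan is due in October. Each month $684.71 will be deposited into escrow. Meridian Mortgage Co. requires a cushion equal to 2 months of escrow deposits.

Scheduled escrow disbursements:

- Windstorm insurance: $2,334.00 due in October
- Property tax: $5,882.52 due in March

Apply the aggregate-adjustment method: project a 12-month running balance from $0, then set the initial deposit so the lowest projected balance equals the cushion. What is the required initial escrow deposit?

$5,477.68

Cushion = 2 × $684.71 = $1,369.42
Trial balance (start $0, +$684.71 each month, − disbursements):
  Oct: +$684.71 − $2,334.00 → -$1,649.29
  Nov: +$684.71 → -$964.58
  Dec: +$684.71 → -$279.87
  Jan: +$684.71 → $404.84
  Feb: +$684.71 → $1,089.55
  Mar: +$684.71 − $5,882.52 → -$4,108.26
  Apr: +$684.71 → -$3,423.55
  May: +$684.71 → -$2,738.84
  Jun: +$684.71 → -$2,054.13
  Jul: +$684.71 → -$1,369.42
  Aug: +$684.71 → -$684.71
  Sep: +$684.71 → $0.00
Lowest trial balance = -$4,108.26 (Mar)
Initial deposit = cushion − low point = $1,369.42 − (-$4,108.26) = $5,477.68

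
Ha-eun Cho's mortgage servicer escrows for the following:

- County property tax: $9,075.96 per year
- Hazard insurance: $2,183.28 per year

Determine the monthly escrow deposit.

$938.27

County property tax: $9,075.96 annually
Hazard insurance: $2,183.28 annually
Combined annual = $11,259.24
Monthly escrow = $11,259.24 / 12 = $938.27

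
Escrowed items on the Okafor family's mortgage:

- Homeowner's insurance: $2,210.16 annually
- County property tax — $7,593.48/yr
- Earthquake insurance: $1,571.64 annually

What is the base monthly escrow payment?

Homeowner's insurance — $2,210.16 per year
County property tax — $7,593.48 per year
Earthquake insurance — $1,571.64 per year
Combined annual = $2,210.16 + $7,593.48 + $1,571.64 = $11,375.28
Base monthly escrow = $11,375.28 ÷ 12 = $947.94

$947.94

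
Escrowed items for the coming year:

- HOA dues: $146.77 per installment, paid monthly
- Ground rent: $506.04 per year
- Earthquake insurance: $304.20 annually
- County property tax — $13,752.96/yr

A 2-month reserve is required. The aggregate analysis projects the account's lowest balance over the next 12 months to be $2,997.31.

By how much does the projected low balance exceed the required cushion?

HOA dues = $146.77 × 12 = $1,761.24/yr
Ground rent = $506.04/yr
Earthquake insurance = $304.20/yr
County property tax = $13,752.96/yr
Yearly total = $1,761.24 + $506.04 + $304.20 + $13,752.96 = $16,324.44
Monthly = $16,324.44 ÷ 12 = $1,360.37
Required reserve = 2 × $1,360.37 = $2,720.74
Excess over cushion: $2,997.31 − $2,720.74 = $276.57

$276.57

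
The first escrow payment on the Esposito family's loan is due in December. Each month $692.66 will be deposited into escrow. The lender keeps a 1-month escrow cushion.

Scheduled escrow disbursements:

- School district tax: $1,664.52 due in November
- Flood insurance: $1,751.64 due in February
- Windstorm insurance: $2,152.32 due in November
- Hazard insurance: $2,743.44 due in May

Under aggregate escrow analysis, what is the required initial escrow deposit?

$1,031.78

Cushion = 1 × $692.66 = $692.66
Trial balance (start $0, +$692.66 each month, − disbursements):
  Dec: +$692.66 → $692.66
  Jan: +$692.66 → $1,385.32
  Feb: +$692.66 − $1,751.64 → $326.34
  Mar: +$692.66 → $1,019.00
  Apr: +$692.66 → $1,711.66
  May: +$692.66 − $2,743.44 → -$339.12
  Jun: +$692.66 → $353.54
  Jul: +$692.66 → $1,046.20
  Aug: +$692.66 → $1,738.86
  Sep: +$692.66 → $2,431.52
  Oct: +$692.66 → $3,124.18
  Nov: +$692.66 − $3,816.84 → $0.00
Lowest trial balance = -$339.12 (May)
Initial deposit = cushion − low point = $692.66 − (-$339.12) = $1,031.78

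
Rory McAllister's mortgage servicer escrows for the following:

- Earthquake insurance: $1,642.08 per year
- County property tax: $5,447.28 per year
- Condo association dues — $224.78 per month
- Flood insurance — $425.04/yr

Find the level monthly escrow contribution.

Earthquake insurance: $1,642.08
County property tax: $5,447.28
Condo association dues: $224.78 × 12 = $2,697.36
Flood insurance: $425.04
Total annual escrow = $1,642.08 + $5,447.28 + $2,697.36 + $425.04 = $10,211.76
Monthly escrow = $10,211.76 ÷ 12 = $850.98

$850.98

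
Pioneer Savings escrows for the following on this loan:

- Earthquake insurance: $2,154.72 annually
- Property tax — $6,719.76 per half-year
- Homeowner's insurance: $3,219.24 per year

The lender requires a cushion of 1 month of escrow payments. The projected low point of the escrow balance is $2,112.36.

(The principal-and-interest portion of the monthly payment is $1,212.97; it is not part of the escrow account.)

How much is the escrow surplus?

$544.57

Earthquake insurance: $2,154.72/yr
Property tax: $6,719.76 × 2 = $13,439.52/yr
Homeowner's insurance: $3,219.24/yr
Total annual escrow = $2,154.72 + $13,439.52 + $3,219.24 = $18,813.48
Per month = $18,813.48 / 12 = $1,567.79
Required reserve = 1 × $1,567.79 = $1,567.79
Surplus = $2,112.36 − $1,567.79 = $544.57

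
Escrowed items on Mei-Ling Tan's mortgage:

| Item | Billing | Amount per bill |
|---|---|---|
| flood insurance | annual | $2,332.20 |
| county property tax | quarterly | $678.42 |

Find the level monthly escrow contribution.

Flood insurance — $2,332.20
County property tax — $678.42 × 4 = $2,713.68
Total per year = $5,045.88
Monthly escrow = $5,045.88 ÷ 12 = $420.49

$420.49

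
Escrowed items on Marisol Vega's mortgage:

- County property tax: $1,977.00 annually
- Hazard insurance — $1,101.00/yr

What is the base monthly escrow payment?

County property tax = $1,977.00 per year
Hazard insurance = $1,101.00 per year
Combined annual = $3,078.00
Monthly = $3,078.00 / 12 = $256.50

$256.50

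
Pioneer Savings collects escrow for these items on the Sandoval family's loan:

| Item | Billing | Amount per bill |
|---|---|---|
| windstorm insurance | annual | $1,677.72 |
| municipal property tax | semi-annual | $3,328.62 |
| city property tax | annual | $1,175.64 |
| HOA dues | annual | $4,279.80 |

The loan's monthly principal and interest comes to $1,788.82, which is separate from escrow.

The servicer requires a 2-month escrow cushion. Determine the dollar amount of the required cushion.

Windstorm insurance = $1,677.72/yr
Municipal property tax = $3,328.62 × 2 = $6,657.24/yr
City property tax = $1,175.64/yr
HOA dues = $4,279.80/yr
Annual escrow total = $13,790.40
Per month = $13,790.40 / 12 = $1,149.20
Cushion = 2 × $1,149.20 = $2,298.40

$2,298.40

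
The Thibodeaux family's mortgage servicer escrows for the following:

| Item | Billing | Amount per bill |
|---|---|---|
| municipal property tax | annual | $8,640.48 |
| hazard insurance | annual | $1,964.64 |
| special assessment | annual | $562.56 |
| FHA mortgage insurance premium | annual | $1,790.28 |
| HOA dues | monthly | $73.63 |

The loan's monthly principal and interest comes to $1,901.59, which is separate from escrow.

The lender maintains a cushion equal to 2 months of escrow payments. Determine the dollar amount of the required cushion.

Municipal property tax — $8,640.48 per year
Hazard insurance — $1,964.64 per year
Special assessment — $562.56 per year
FHA mortgage insurance premium — $1,790.28 per year
HOA dues — $73.63 × 12 = $883.56 per year
Yearly total = $13,841.52
Monthly = $13,841.52 ÷ 12 = $1,153.46
Required cushion = 2 × $1,153.46 = $2,306.92

$2,306.92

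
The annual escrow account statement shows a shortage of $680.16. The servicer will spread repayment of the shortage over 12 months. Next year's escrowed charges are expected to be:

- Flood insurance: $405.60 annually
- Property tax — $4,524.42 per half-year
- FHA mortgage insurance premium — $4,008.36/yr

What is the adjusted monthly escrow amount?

Flood insurance — $405.60 annually
Property tax — $4,524.42 × 2 = $9,048.84 annually
FHA mortgage insurance premium — $4,008.36 annually
Total per year = $405.60 + $9,048.84 + $4,008.36 = $13,462.80
Base monthly escrow = $13,462.80 ÷ 12 = $1,121.90
Shortage spread = $680.16 / 12 = $56.68/mo
New monthly escrow = $1,121.90 + $56.68 = $1,178.58

$1,178.58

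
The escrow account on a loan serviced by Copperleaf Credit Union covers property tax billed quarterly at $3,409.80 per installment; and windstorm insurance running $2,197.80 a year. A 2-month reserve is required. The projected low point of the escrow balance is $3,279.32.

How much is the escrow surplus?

$639.82

Property tax: $3,409.80 × 4 = $13,639.20 per year
Windstorm insurance: $2,197.80 per year
Yearly total = $15,837.00
Base monthly escrow = $15,837.00 / 12 = $1,319.75
Required reserve = 2 × $1,319.75 = $2,639.50
Excess over cushion: $3,279.32 − $2,639.50 = $639.82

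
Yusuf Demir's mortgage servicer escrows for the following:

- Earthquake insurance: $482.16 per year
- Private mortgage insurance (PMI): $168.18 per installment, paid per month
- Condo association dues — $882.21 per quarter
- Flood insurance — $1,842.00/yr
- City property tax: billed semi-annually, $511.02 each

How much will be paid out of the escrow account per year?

Earthquake insurance — $482.16/yr
Private mortgage insurance (PMI) — $168.18 × 12 = $2,018.16/yr
Condo association dues — $882.21 × 4 = $3,528.84/yr
Flood insurance — $1,842.00/yr
City property tax — $511.02 × 2 = $1,022.04/yr
Combined annual = $482.16 + $2,018.16 + $3,528.84 + $1,842.00 + $1,022.04 = $8,893.20

$8,893.20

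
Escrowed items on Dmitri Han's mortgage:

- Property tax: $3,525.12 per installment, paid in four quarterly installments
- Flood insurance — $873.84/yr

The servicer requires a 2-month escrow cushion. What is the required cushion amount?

$2,495.72

Property tax — $3,525.12 × 4 = $14,100.48/yr
Flood insurance — $873.84/yr
Total annual escrow = $14,100.48 + $873.84 = $14,974.32
Monthly escrow = $14,974.32 / 12 = $1,247.86
Reserve = 2 × $1,247.86 = $2,495.72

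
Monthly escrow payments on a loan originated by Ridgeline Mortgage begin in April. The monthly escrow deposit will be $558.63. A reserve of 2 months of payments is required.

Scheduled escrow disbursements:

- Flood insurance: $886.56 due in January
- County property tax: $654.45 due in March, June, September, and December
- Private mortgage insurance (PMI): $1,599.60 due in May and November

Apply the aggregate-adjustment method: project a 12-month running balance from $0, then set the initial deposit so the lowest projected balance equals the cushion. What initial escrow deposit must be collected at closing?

$1,695.42

Cushion = 2 × $558.63 = $1,117.26
Trial balance (start $0, +$558.63 each month, − disbursements):
  Apr: +$558.63 → $558.63
  May: +$558.63 − $1,599.60 → -$482.34
  Jun: +$558.63 − $654.45 → -$578.16
  Jul: +$558.63 → -$19.53
  Aug: +$558.63 → $539.10
  Sep: +$558.63 − $654.45 → $443.28
  Oct: +$558.63 → $1,001.91
  Nov: +$558.63 − $1,599.60 → -$39.06
  Dec: +$558.63 − $654.45 → -$134.88
  Jan: +$558.63 − $886.56 → -$462.81
  Feb: +$558.63 → $95.82
  Mar: +$558.63 − $654.45 → $0.00
Lowest trial balance = -$578.16 (Jun)
Initial deposit = cushion − low point = $1,117.26 − (-$578.16) = $1,695.42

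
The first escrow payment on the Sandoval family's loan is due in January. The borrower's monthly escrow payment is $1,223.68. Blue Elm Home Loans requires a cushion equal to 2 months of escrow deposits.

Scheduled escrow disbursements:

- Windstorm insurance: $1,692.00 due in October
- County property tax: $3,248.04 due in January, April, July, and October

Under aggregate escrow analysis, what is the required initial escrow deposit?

$4,894.72

Cushion = 2 × $1,223.68 = $2,447.36
Trial balance (start $0, +$1,223.68 each month, − disbursements):
  Jan: +$1,223.68 − $3,248.04 → -$2,024.36
  Feb: +$1,223.68 → -$800.68
  Mar: +$1,223.68 → $423.00
  Apr: +$1,223.68 − $3,248.04 → -$1,601.36
  May: +$1,223.68 → -$377.68
  Jun: +$1,223.68 → $846.00
  Jul: +$1,223.68 − $3,248.04 → -$1,178.36
  Aug: +$1,223.68 → $45.32
  Sep: +$1,223.68 → $1,269.00
  Oct: +$1,223.68 − $4,940.04 → -$2,447.36
  Nov: +$1,223.68 → -$1,223.68
  Dec: +$1,223.68 → $0.00
Lowest trial balance = -$2,447.36 (Oct)
Initial deposit = cushion − low point = $2,447.36 − (-$2,447.36) = $4,894.72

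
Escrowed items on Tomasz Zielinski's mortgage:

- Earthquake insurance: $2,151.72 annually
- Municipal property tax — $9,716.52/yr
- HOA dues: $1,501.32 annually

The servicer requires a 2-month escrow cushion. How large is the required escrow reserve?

Earthquake insurance — $2,151.72 annually
Municipal property tax — $9,716.52 annually
HOA dues — $1,501.32 annually
Yearly total = $13,369.56
Monthly escrow = $13,369.56 ÷ 12 = $1,114.13
Cushion = 2 × $1,114.13 = $2,228.26

$2,228.26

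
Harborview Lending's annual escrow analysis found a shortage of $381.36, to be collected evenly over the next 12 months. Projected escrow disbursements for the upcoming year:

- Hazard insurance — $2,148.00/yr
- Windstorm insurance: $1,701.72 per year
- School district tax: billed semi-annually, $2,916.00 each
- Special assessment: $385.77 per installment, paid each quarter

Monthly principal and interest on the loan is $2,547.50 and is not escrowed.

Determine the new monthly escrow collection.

$967.18

Hazard insurance: $2,148.00/yr
Windstorm insurance: $1,701.72/yr
School district tax: $2,916.00 × 2 = $5,832.00/yr
Special assessment: $385.77 × 4 = $1,543.08/yr
Annual escrow total = $2,148.00 + $1,701.72 + $5,832.00 + $1,543.08 = $11,224.80
Base monthly escrow = $11,224.80 ÷ 12 = $935.40
Shortage spread = $381.36 ÷ 12 = $31.78/mo
New monthly escrow = $935.40 + $31.78 = $967.18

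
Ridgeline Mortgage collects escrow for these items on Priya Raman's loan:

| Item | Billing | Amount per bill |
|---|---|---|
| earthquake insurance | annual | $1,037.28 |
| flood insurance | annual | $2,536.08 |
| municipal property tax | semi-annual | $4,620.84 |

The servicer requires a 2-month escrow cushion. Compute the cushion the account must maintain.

$2,135.84

Earthquake insurance: $1,037.28
Flood insurance: $2,536.08
Municipal property tax: $4,620.84 × 2 = $9,241.68
Yearly total = $1,037.28 + $2,536.08 + $9,241.68 = $12,815.04
Monthly = $12,815.04 / 12 = $1,067.92
Required cushion = 2 × $1,067.92 = $2,135.84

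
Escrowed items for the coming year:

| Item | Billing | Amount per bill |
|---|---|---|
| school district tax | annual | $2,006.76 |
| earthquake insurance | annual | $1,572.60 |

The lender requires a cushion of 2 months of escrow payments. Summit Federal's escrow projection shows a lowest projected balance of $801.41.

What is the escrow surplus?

School district tax: $2,006.76 annually
Earthquake insurance: $1,572.60 annually
Combined annual = $2,006.76 + $1,572.60 = $3,579.36
Monthly = $3,579.36 / 12 = $298.28
Required cushion = 2 × $298.28 = $596.56
Surplus = $801.41 − $596.56 = $204.85

$204.85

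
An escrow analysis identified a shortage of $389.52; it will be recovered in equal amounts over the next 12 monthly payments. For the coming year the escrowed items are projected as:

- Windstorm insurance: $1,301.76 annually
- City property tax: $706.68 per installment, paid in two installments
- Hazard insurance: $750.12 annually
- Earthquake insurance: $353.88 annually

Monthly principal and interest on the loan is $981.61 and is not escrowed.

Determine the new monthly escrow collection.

Windstorm insurance — $1,301.76 annually
City property tax — $706.68 × 2 = $1,413.36 annually
Hazard insurance — $750.12 annually
Earthquake insurance — $353.88 annually
Total per year = $3,819.12
Monthly = $3,819.12 / 12 = $318.26
Monthly shortage recovery: $389.52 / 12 = $32.46
Adjusted monthly = $318.26 + $32.46 = $350.72

$350.72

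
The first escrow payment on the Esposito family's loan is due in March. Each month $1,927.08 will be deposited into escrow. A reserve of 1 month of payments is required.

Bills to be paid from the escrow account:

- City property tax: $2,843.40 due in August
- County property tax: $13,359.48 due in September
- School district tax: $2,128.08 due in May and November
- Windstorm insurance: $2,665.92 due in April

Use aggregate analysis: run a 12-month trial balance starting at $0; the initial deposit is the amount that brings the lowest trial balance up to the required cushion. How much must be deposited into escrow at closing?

Cushion = 1 × $1,927.08 = $1,927.08
Trial balance (start $0, +$1,927.08 each month, − disbursements):
  Mar: +$1,927.08 → $1,927.08
  Apr: +$1,927.08 − $2,665.92 → $1,188.24
  May: +$1,927.08 − $2,128.08 → $987.24
  Jun: +$1,927.08 → $2,914.32
  Jul: +$1,927.08 → $4,841.40
  Aug: +$1,927.08 − $2,843.40 → $3,925.08
  Sep: +$1,927.08 − $13,359.48 → -$7,507.32
  Oct: +$1,927.08 → -$5,580.24
  Nov: +$1,927.08 − $2,128.08 → -$5,781.24
  Dec: +$1,927.08 → -$3,854.16
  Jan: +$1,927.08 → -$1,927.08
  Feb: +$1,927.08 → $0.00
Lowest trial balance = -$7,507.32 (Sep)
Initial deposit = cushion − low point = $1,927.08 − (-$7,507.32) = $9,434.40

$9,434.40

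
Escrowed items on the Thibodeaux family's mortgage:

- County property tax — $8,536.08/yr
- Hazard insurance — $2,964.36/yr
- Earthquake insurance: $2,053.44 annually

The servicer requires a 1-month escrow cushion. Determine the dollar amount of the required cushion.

County property tax — $8,536.08 per year
Hazard insurance — $2,964.36 per year
Earthquake insurance — $2,053.44 per year
Annual escrow total = $8,536.08 + $2,964.36 + $2,053.44 = $13,553.88
Monthly escrow = $13,553.88 ÷ 12 = $1,129.49
Cushion = 1 × $1,129.49 = $1,129.49

$1,129.49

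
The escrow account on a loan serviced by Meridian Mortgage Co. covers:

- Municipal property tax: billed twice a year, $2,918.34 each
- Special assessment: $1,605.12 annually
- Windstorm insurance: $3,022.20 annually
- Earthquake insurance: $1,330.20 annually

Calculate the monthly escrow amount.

$982.85

Municipal property tax = $2,918.34 × 2 = $5,836.68 per year
Special assessment = $1,605.12 per year
Windstorm insurance = $3,022.20 per year
Earthquake insurance = $1,330.20 per year
Total annual escrow = $5,836.68 + $1,605.12 + $3,022.20 + $1,330.20 = $11,794.20
Monthly = $11,794.20 / 12 = $982.85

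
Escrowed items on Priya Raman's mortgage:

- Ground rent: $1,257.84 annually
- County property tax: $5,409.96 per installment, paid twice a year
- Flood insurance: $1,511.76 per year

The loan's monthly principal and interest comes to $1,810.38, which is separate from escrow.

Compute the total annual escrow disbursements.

Ground rent: $1,257.84
County property tax: $5,409.96 × 2 = $10,819.92
Flood insurance: $1,511.76
Annual escrow total = $13,589.52

$13,589.52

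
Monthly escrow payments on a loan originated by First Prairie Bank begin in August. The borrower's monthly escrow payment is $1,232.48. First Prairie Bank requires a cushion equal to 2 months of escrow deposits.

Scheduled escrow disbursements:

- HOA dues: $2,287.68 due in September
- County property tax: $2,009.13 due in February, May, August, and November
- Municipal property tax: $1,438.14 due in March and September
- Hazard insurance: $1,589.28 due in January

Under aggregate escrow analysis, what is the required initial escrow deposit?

Cushion = 2 × $1,232.48 = $2,464.96
Trial balance (start $0, +$1,232.48 each month, − disbursements):
  Aug: +$1,232.48 − $2,009.13 → -$776.65
  Sep: +$1,232.48 − $3,725.82 → -$3,269.99
  Oct: +$1,232.48 → -$2,037.51
  Nov: +$1,232.48 − $2,009.13 → -$2,814.16
  Dec: +$1,232.48 → -$1,581.68
  Jan: +$1,232.48 − $1,589.28 → -$1,938.48
  Feb: +$1,232.48 − $2,009.13 → -$2,715.13
  Mar: +$1,232.48 − $1,438.14 → -$2,920.79
  Apr: +$1,232.48 → -$1,688.31
  May: +$1,232.48 − $2,009.13 → -$2,464.96
  Jun: +$1,232.48 → -$1,232.48
  Jul: +$1,232.48 → $0.00
Lowest trial balance = -$3,269.99 (Sep)
Initial deposit = cushion − low point = $2,464.96 − (-$3,269.99) = $5,734.95

$5,734.95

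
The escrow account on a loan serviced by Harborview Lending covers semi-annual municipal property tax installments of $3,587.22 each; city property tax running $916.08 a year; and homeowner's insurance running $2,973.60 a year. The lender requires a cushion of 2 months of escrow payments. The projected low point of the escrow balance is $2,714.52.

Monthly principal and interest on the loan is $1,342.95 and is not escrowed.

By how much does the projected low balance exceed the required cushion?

Municipal property tax: $3,587.22 × 2 = $7,174.44 per year
City property tax: $916.08 per year
Homeowner's insurance: $2,973.60 per year
Total per year = $11,064.12
Per month = $11,064.12 / 12 = $922.01
Cushion = 2 × $922.01 = $1,844.02
Excess over cushion: $2,714.52 − $1,844.02 = $870.50

$870.50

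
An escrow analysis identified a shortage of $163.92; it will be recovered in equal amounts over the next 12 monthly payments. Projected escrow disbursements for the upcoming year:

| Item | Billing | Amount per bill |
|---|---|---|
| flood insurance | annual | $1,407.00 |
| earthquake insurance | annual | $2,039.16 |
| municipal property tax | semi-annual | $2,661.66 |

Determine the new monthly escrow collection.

Flood insurance — $1,407.00/yr
Earthquake insurance — $2,039.16/yr
Municipal property tax — $2,661.66 × 2 = $5,323.32/yr
Annual escrow total = $1,407.00 + $2,039.16 + $5,323.32 = $8,769.48
Monthly escrow = $8,769.48 / 12 = $730.79
Shortage per month = $163.92 ÷ 12 = $13.66
New monthly escrow = $730.79 + $13.66 = $744.45

$744.45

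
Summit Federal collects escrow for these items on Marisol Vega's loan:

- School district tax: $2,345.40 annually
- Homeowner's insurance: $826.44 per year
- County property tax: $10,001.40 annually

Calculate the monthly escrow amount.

School district tax = $2,345.40 per year
Homeowner's insurance = $826.44 per year
County property tax = $10,001.40 per year
Yearly total = $13,173.24
Base monthly escrow = $13,173.24 / 12 = $1,097.77

$1,097.77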